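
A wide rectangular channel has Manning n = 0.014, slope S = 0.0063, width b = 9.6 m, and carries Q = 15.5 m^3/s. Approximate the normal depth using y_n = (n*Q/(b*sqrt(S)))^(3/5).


We use the wide-channel approximation y_n = (n*Q/(b*sqrt(S)))^(3/5).
sqrt(S) = sqrt(0.0063) = 0.079373.
Numerator: n*Q = 0.014 * 15.5 = 0.217.
Denominator: b*sqrt(S) = 9.6 * 0.079373 = 0.761981.
arg = 0.2848.
y_n = 0.2848^(3/5) = 0.4707 m.

0.4707


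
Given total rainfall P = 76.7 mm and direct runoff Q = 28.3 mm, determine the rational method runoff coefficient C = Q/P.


The runoff coefficient C = runoff depth / rainfall depth.
C = 28.3 / 76.7
  = 0.369.

0.369


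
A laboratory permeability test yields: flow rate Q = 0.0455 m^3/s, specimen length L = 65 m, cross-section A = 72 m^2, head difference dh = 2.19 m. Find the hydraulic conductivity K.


From K = Q*L / (A*dh):
Numerator: Q*L = 0.0455 * 65 = 2.9575.
Denominator: A*dh = 72 * 2.19 = 157.68.
K = 2.9575 / 157.68 = 0.018756 m/s.

0.018756


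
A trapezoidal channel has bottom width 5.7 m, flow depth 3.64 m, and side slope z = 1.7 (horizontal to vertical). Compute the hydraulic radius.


For a trapezoidal section with side slope z:
A = (b + z*y)*y = (5.7 + 1.7*3.64)*3.64 = 43.272 m^2.
P = b + 2*y*sqrt(1 + z^2) = 5.7 + 2*3.64*sqrt(1 + 1.7^2) = 20.058 m.
R = A/P = 43.272 / 20.058 = 2.1573 m.

2.1573


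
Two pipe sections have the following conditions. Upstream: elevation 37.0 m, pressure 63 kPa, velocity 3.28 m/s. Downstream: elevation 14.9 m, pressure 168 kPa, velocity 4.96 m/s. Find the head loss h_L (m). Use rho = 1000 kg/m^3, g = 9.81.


Total head at each section: H = z + p/(rho*g) + V^2/(2g).
H1 = 37.0 + 63*1000/(1000*9.81) + 3.28^2/(2*9.81)
   = 37.0 + 6.422 + 0.5483
   = 43.97 m.
H2 = 14.9 + 168*1000/(1000*9.81) + 4.96^2/(2*9.81)
   = 14.9 + 17.125 + 1.2539
   = 33.279 m.
h_L = H1 - H2 = 43.97 - 33.279 = 10.691 m.

10.691


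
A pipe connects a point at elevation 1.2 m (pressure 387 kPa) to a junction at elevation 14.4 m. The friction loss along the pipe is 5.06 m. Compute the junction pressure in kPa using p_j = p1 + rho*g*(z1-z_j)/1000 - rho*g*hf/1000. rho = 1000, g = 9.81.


Junction pressure: p_j = p1 + rho*g*(z1 - z_j)/1000 - rho*g*hf/1000.
Elevation term = 1000*9.81*(1.2 - 14.4)/1000 = -129.492 kPa.
Friction term = 1000*9.81*5.06/1000 = 49.639 kPa.
p_j = 387 + -129.492 - 49.639 = 207.87 kPa.

207.87


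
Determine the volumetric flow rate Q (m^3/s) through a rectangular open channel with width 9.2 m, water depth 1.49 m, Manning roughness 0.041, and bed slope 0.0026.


For a rectangular channel, the cross-sectional area A = b * y = 9.2 * 1.49 = 13.71 m^2.
The wetted perimeter P = b + 2y = 9.2 + 2*1.49 = 12.18 m.
Hydraulic radius R = A/P = 13.71/12.18 = 1.1255 m.
Velocity V = (1/n)*R^(2/3)*S^(1/2) = (1/0.041)*1.1255^(2/3)*0.0026^(1/2) = 1.3456 m/s.
Discharge Q = A * V = 13.71 * 1.3456 = 18.446 m^3/s.

18.446


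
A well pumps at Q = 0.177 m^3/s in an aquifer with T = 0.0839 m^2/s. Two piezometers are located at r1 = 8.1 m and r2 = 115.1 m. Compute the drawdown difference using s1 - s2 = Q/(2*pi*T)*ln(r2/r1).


Thiem equation: s1 - s2 = Q/(2*pi*T) * ln(r2/r1).
ln(r2/r1) = ln(115.1/8.1) = 2.6539.
Q/(2*pi*T) = 0.177 / (2*pi*0.0839) = 0.177 / 0.5272 = 0.3358.
s1 - s2 = 0.3358 * 2.6539 = 0.8911 m.

0.8911


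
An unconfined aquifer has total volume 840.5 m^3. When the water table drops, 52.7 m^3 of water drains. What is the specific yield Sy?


Specific yield Sy = Volume drained / Total volume.
Sy = 52.7 / 840.5
   = 0.0627.

0.0627


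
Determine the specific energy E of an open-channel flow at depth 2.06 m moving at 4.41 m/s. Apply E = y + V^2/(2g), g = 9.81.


Specific energy E = y + V^2/(2g).
Velocity head = V^2/(2g) = 4.41^2 / (2*9.81) = 19.4481 / 19.62 = 0.9912 m.
E = 2.06 + 0.9912 = 3.0512 m.

3.0512


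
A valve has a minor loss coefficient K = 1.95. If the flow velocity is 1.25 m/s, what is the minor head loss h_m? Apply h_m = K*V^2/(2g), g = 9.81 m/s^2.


Minor loss formula: h_m = K * V^2/(2g).
V^2 = 1.25^2 = 1.5625.
V^2/(2g) = 1.5625 / 19.62 = 0.0796 m.
h_m = 1.95 * 0.0796 = 0.1553 m.

0.1553


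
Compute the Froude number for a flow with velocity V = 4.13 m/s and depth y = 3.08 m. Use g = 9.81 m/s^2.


The Froude number is defined as Fr = V / sqrt(g*y).
g*y = 9.81 * 3.08 = 30.2148.
sqrt(g*y) = sqrt(30.2148) = 5.4968.
Fr = 4.13 / 5.4968 = 0.7513.

0.7513


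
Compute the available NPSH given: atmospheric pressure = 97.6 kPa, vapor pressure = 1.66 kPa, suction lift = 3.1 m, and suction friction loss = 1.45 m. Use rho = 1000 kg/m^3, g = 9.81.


NPSHa = p_atm/(rho*g) - z_s - hf_s - p_vap/(rho*g).
p_atm/(rho*g) = 97.6*1000 / (1000*9.81) = 9.949 m.
p_vap/(rho*g) = 1.66*1000 / (1000*9.81) = 0.169 m.
NPSHa = 9.949 - 3.1 - 1.45 - 0.169
      = 5.23 m.

5.23


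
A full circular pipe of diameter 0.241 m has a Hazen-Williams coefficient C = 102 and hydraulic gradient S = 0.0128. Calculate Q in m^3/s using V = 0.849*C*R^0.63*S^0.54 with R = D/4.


For a full circular pipe, R = D/4 = 0.241/4 = 0.0602 m.
V = 0.849 * 102 * 0.0602^0.63 * 0.0128^0.54
  = 0.849 * 102 * 0.170362 * 0.095037
  = 1.4021 m/s.
Pipe area A = pi*D^2/4 = pi*0.241^2/4 = 0.0456 m^2.
Q = A * V = 0.0456 * 1.4021 = 0.064 m^3/s.

0.064


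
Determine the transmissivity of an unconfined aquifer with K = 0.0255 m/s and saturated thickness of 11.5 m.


Transmissivity is defined as T = K * h.
T = 0.0255 * 11.5
  = 0.2932 m^2/s.

0.2932


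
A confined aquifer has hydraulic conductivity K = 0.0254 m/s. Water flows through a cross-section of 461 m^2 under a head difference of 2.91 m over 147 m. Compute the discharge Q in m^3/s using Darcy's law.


Darcy's law: Q = K * A * i, where i = dh/L.
Hydraulic gradient i = 2.91 / 147 = 0.019796.
Q = 0.0254 * 461 * 0.019796
  = 0.2318 m^3/s.

0.2318


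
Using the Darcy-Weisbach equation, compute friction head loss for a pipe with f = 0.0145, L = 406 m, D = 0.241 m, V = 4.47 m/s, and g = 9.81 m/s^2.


Darcy-Weisbach equation: h_f = f * (L/D) * V^2/(2g).
f * L/D = 0.0145 * 406/0.241 = 24.4274.
V^2/(2g) = 4.47^2 / (2*9.81) = 19.9809 / 19.62 = 1.0184 m.
h_f = 24.4274 * 1.0184 = 24.877 m.

24.877


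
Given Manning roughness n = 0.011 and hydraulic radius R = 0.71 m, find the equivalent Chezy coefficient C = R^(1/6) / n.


The Chezy coefficient relates to Manning's n through C = R^(1/6) / n.
R^(1/6) = 0.71^(1/6) = 0.944517.
C = 0.944517 / 0.011 = 85.87 m^(1/2)/s.

85.87


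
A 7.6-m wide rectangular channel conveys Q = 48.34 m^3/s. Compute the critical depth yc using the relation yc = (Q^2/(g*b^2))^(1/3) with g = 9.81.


Using yc = (Q^2 / (g * b^2))^(1/3):
Q^2 = 48.34^2 = 2336.76.
g * b^2 = 9.81 * 7.6^2 = 9.81 * 57.76 = 566.63.
Q^2 / (g*b^2) = 2336.76 / 566.63 = 4.124.
yc = 4.124^(1/3) = 1.6036 m.

1.6036


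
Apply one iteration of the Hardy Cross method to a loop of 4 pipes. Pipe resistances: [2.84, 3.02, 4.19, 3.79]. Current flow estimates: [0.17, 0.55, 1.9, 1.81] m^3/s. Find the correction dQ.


Numerator terms (r*Q*|Q|): 2.84*0.17*|0.17| = 0.0821; 3.02*0.55*|0.55| = 0.9136; 4.19*1.9*|1.9| = 15.1259; 3.79*1.81*|1.81| = 12.4164.
Sum of numerator = 28.5379.
Denominator terms (r*|Q|): 2.84*|0.17| = 0.4828; 3.02*|0.55| = 1.661; 4.19*|1.9| = 7.961; 3.79*|1.81| = 6.8599.
2 * sum of denominator = 2 * 16.9647 = 33.9294.
dQ = -28.5379 / 33.9294 = -0.8411 m^3/s.

-0.8411


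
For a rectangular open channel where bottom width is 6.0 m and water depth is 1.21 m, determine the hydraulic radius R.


For a rectangular section:
Flow area A = b * y = 6.0 * 1.21 = 7.26 m^2.
Wetted perimeter P = b + 2y = 6.0 + 2*1.21 = 8.42 m.
Hydraulic radius R = A/P = 7.26 / 8.42 = 0.8622 m.

0.8622


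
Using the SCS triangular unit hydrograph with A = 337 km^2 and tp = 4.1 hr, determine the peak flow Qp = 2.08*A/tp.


SCS formula: Qp = 2.08 * A / tp.
Qp = 2.08 * 337 / 4.1
   = 700.96 / 4.1
   = 170.97 m^3/s per cm.

170.97


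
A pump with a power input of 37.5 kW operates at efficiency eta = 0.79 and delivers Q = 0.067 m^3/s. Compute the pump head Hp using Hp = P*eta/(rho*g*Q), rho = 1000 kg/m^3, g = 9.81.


Pump head formula: Hp = P * eta / (rho * g * Q).
Numerator: P * eta = 37.5 * 1000 * 0.79 = 29625.0 W.
Denominator: rho * g * Q = 1000 * 9.81 * 0.067 = 657.27.
Hp = 29625.0 / 657.27 = 45.07 m.

45.07


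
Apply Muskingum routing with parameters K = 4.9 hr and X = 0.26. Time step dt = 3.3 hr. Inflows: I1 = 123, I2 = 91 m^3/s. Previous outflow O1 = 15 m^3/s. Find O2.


Muskingum coefficients:
denom = 2*K*(1-X) + dt = 2*4.9*(1-0.26) + 3.3 = 10.552.
C0 = (dt - 2*K*X)/denom = (3.3 - 2*4.9*0.26)/10.552 = 0.0713.
C1 = (dt + 2*K*X)/denom = (3.3 + 2*4.9*0.26)/10.552 = 0.5542.
C2 = (2*K*(1-X) - dt)/denom = 0.3745.
O2 = C0*I2 + C1*I1 + C2*O1
   = 0.0713*91 + 0.5542*123 + 0.3745*15
   = 80.27 m^3/s.

80.27


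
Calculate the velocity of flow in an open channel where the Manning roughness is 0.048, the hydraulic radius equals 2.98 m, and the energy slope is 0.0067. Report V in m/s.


Manning's equation gives V = (1/n) * R^(2/3) * S^(1/2).
First, compute R^(2/3) = 2.98^(2/3) = 2.0708.
Next, S^(1/2) = 0.0067^(1/2) = 0.081854.
Then 1/n = 1/0.048 = 20.83.
V = 20.83 * 2.0708 * 0.081854 = 3.5313 m/s.

3.5313


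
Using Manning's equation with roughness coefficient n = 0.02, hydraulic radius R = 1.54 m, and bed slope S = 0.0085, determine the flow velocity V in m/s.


Manning's equation gives V = (1/n) * R^(2/3) * S^(1/2).
First, compute R^(2/3) = 1.54^(2/3) = 1.3336.
Next, S^(1/2) = 0.0085^(1/2) = 0.092195.
Then 1/n = 1/0.02 = 50.0.
V = 50.0 * 1.3336 * 0.092195 = 6.1474 m/s.

6.1474


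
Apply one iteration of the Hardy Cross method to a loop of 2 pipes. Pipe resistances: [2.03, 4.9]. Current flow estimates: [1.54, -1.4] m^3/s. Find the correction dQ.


Numerator terms (r*Q*|Q|): 2.03*1.54*|1.54| = 4.8143; 4.9*-1.4*|-1.4| = -9.604.
Sum of numerator = -4.7897.
Denominator terms (r*|Q|): 2.03*|1.54| = 3.1262; 4.9*|-1.4| = 6.86.
2 * sum of denominator = 2 * 9.9862 = 19.9724.
dQ = --4.7897 / 19.9724 = 0.2398 m^3/s.

0.2398


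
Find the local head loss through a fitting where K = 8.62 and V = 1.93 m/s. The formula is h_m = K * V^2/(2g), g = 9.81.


Minor loss formula: h_m = K * V^2/(2g).
V^2 = 1.93^2 = 3.7249.
V^2/(2g) = 3.7249 / 19.62 = 0.1899 m.
h_m = 8.62 * 0.1899 = 1.6365 m.

1.6365


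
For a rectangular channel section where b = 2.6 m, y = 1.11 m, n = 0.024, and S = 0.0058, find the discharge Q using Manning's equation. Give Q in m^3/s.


For a rectangular channel, the cross-sectional area A = b * y = 2.6 * 1.11 = 2.89 m^2.
The wetted perimeter P = b + 2y = 2.6 + 2*1.11 = 4.82 m.
Hydraulic radius R = A/P = 2.89/4.82 = 0.5988 m.
Velocity V = (1/n)*R^(2/3)*S^(1/2) = (1/0.024)*0.5988^(2/3)*0.0058^(1/2) = 2.2543 m/s.
Discharge Q = A * V = 2.89 * 2.2543 = 6.506 m^3/s.

6.506


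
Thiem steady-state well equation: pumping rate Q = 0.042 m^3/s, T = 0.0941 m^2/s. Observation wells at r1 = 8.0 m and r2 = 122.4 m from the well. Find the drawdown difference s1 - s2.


Thiem equation: s1 - s2 = Q/(2*pi*T) * ln(r2/r1).
ln(r2/r1) = ln(122.4/8.0) = 2.7279.
Q/(2*pi*T) = 0.042 / (2*pi*0.0941) = 0.042 / 0.5912 = 0.071.
s1 - s2 = 0.071 * 2.7279 = 0.1938 m.

0.1938


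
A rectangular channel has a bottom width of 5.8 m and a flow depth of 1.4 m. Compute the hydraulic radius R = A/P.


For a rectangular section:
Flow area A = b * y = 5.8 * 1.4 = 8.12 m^2.
Wetted perimeter P = b + 2y = 5.8 + 2*1.4 = 8.6 m.
Hydraulic radius R = A/P = 8.12 / 8.6 = 0.9442 m.

0.9442


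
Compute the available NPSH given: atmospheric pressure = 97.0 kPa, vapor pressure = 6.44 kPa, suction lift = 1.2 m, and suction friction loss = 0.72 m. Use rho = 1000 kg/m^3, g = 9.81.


NPSHa = p_atm/(rho*g) - z_s - hf_s - p_vap/(rho*g).
p_atm/(rho*g) = 97.0*1000 / (1000*9.81) = 9.888 m.
p_vap/(rho*g) = 6.44*1000 / (1000*9.81) = 0.656 m.
NPSHa = 9.888 - 1.2 - 0.72 - 0.656
      = 7.31 m.

7.31


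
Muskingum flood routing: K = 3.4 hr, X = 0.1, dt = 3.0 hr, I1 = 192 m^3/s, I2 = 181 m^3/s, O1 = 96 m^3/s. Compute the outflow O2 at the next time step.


Muskingum coefficients:
denom = 2*K*(1-X) + dt = 2*3.4*(1-0.1) + 3.0 = 9.12.
C0 = (dt - 2*K*X)/denom = (3.0 - 2*3.4*0.1)/9.12 = 0.2544.
C1 = (dt + 2*K*X)/denom = (3.0 + 2*3.4*0.1)/9.12 = 0.4035.
C2 = (2*K*(1-X) - dt)/denom = 0.3421.
O2 = C0*I2 + C1*I1 + C2*O1
   = 0.2544*181 + 0.4035*192 + 0.3421*96
   = 156.36 m^3/s.

156.36


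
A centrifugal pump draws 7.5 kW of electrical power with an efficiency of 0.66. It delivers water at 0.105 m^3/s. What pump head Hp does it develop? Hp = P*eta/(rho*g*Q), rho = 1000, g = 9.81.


Pump head formula: Hp = P * eta / (rho * g * Q).
Numerator: P * eta = 7.5 * 1000 * 0.66 = 4950.0 W.
Denominator: rho * g * Q = 1000 * 9.81 * 0.105 = 1030.05.
Hp = 4950.0 / 1030.05 = 4.81 m.

4.81


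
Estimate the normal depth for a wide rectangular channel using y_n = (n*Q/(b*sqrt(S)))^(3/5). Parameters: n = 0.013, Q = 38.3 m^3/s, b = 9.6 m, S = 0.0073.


We use the wide-channel approximation y_n = (n*Q/(b*sqrt(S)))^(3/5).
sqrt(S) = sqrt(0.0073) = 0.08544.
Numerator: n*Q = 0.013 * 38.3 = 0.4979.
Denominator: b*sqrt(S) = 9.6 * 0.08544 = 0.820224.
arg = 0.607.
y_n = 0.607^(3/5) = 0.7412 m.

0.7412


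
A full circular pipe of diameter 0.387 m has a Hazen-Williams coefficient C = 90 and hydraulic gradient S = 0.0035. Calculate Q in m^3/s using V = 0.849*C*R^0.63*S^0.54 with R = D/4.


For a full circular pipe, R = D/4 = 0.387/4 = 0.0968 m.
V = 0.849 * 90 * 0.0968^0.63 * 0.0035^0.54
  = 0.849 * 90 * 0.229594 * 0.047184
  = 0.8278 m/s.
Pipe area A = pi*D^2/4 = pi*0.387^2/4 = 0.1176 m^2.
Q = A * V = 0.1176 * 0.8278 = 0.0974 m^3/s.

0.0974


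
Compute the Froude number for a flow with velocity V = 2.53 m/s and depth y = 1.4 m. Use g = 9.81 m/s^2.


The Froude number is defined as Fr = V / sqrt(g*y).
g*y = 9.81 * 1.4 = 13.734.
sqrt(g*y) = sqrt(13.734) = 3.7059.
Fr = 2.53 / 3.7059 = 0.6827.

0.6827


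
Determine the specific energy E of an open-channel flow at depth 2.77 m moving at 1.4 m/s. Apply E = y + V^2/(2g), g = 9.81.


Specific energy E = y + V^2/(2g).
Velocity head = V^2/(2g) = 1.4^2 / (2*9.81) = 1.96 / 19.62 = 0.0999 m.
E = 2.77 + 0.0999 = 2.8699 m.

2.8699


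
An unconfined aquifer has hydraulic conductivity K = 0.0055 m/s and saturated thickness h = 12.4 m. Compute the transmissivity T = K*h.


Transmissivity is defined as T = K * h.
T = 0.0055 * 12.4
  = 0.0682 m^2/s.

0.0682


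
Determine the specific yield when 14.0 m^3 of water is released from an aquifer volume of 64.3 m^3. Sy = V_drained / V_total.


Specific yield Sy = Volume drained / Total volume.
Sy = 14.0 / 64.3
   = 0.2177.

0.2177


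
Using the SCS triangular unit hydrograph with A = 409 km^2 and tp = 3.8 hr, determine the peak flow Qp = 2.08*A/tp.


SCS formula: Qp = 2.08 * A / tp.
Qp = 2.08 * 409 / 3.8
   = 850.72 / 3.8
   = 223.87 m^3/s per cm.

223.87


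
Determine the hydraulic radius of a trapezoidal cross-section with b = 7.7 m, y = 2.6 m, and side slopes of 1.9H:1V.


For a trapezoidal section with side slope z:
A = (b + z*y)*y = (7.7 + 1.9*2.6)*2.6 = 32.864 m^2.
P = b + 2*y*sqrt(1 + z^2) = 7.7 + 2*2.6*sqrt(1 + 1.9^2) = 18.865 m.
R = A/P = 32.864 / 18.865 = 1.7421 m.

1.7421


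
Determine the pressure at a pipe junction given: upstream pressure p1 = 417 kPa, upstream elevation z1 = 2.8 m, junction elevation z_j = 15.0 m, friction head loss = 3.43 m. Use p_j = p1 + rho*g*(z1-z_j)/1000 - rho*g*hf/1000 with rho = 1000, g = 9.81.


Junction pressure: p_j = p1 + rho*g*(z1 - z_j)/1000 - rho*g*hf/1000.
Elevation term = 1000*9.81*(2.8 - 15.0)/1000 = -119.682 kPa.
Friction term = 1000*9.81*3.43/1000 = 33.648 kPa.
p_j = 417 + -119.682 - 33.648 = 263.67 kPa.

263.67


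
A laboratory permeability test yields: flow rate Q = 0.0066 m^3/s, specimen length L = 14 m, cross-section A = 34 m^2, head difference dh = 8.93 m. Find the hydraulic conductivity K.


From K = Q*L / (A*dh):
Numerator: Q*L = 0.0066 * 14 = 0.0924.
Denominator: A*dh = 34 * 8.93 = 303.62.
K = 0.0924 / 303.62 = 0.000304 m/s.

0.000304


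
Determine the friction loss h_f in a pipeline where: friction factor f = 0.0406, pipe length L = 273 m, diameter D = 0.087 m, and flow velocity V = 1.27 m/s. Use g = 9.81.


Darcy-Weisbach equation: h_f = f * (L/D) * V^2/(2g).
f * L/D = 0.0406 * 273/0.087 = 127.4.
V^2/(2g) = 1.27^2 / (2*9.81) = 1.6129 / 19.62 = 0.0822 m.
h_f = 127.4 * 0.0822 = 10.473 m.

10.473


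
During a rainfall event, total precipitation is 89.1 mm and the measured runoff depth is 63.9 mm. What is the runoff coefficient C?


The runoff coefficient C = runoff depth / rainfall depth.
C = 63.9 / 89.1
  = 0.7172.

0.7172


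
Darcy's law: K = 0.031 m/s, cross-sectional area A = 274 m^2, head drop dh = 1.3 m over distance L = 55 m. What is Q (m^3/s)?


Darcy's law: Q = K * A * i, where i = dh/L.
Hydraulic gradient i = 1.3 / 55 = 0.023636.
Q = 0.031 * 274 * 0.023636
  = 0.2008 m^3/s.

0.2008


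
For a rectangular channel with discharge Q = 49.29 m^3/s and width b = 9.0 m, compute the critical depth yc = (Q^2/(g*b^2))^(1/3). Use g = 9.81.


Using yc = (Q^2 / (g * b^2))^(1/3):
Q^2 = 49.29^2 = 2429.5.
g * b^2 = 9.81 * 9.0^2 = 9.81 * 81.0 = 794.61.
Q^2 / (g*b^2) = 2429.5 / 794.61 = 3.0575.
yc = 3.0575^(1/3) = 1.4514 m.

1.4514


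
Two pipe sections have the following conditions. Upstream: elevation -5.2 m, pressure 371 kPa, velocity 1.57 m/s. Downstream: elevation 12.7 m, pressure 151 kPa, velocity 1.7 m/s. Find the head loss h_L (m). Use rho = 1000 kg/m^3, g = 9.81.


Total head at each section: H = z + p/(rho*g) + V^2/(2g).
H1 = -5.2 + 371*1000/(1000*9.81) + 1.57^2/(2*9.81)
   = -5.2 + 37.819 + 0.1256
   = 32.744 m.
H2 = 12.7 + 151*1000/(1000*9.81) + 1.7^2/(2*9.81)
   = 12.7 + 15.392 + 0.1473
   = 28.24 m.
h_L = H1 - H2 = 32.744 - 28.24 = 4.504 m.

4.504


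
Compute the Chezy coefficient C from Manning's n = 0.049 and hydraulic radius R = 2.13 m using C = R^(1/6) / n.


The Chezy coefficient relates to Manning's n through C = R^(1/6) / n.
R^(1/6) = 2.13^(1/6) = 1.134305.
C = 1.134305 / 0.049 = 23.15 m^(1/2)/s.

23.15


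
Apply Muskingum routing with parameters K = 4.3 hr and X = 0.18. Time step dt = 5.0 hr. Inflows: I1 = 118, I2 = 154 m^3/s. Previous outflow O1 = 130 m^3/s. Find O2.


Muskingum coefficients:
denom = 2*K*(1-X) + dt = 2*4.3*(1-0.18) + 5.0 = 12.052.
C0 = (dt - 2*K*X)/denom = (5.0 - 2*4.3*0.18)/12.052 = 0.2864.
C1 = (dt + 2*K*X)/denom = (5.0 + 2*4.3*0.18)/12.052 = 0.5433.
C2 = (2*K*(1-X) - dt)/denom = 0.1703.
O2 = C0*I2 + C1*I1 + C2*O1
   = 0.2864*154 + 0.5433*118 + 0.1703*130
   = 130.35 m^3/s.

130.35


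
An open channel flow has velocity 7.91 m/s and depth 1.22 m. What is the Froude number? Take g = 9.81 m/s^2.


The Froude number is defined as Fr = V / sqrt(g*y).
g*y = 9.81 * 1.22 = 11.9682.
sqrt(g*y) = sqrt(11.9682) = 3.4595.
Fr = 7.91 / 3.4595 = 2.2865.

2.2865


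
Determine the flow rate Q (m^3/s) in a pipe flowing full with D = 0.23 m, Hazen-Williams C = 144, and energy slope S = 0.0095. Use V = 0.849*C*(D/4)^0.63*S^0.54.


For a full circular pipe, R = D/4 = 0.23/4 = 0.0575 m.
V = 0.849 * 144 * 0.0575^0.63 * 0.0095^0.54
  = 0.849 * 144 * 0.165421 * 0.080904
  = 1.6362 m/s.
Pipe area A = pi*D^2/4 = pi*0.23^2/4 = 0.0415 m^2.
Q = A * V = 0.0415 * 1.6362 = 0.068 m^3/s.

0.068


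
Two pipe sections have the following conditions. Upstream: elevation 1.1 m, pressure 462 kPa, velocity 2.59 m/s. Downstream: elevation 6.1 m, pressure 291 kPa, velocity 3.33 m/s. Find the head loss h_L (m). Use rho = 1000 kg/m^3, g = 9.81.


Total head at each section: H = z + p/(rho*g) + V^2/(2g).
H1 = 1.1 + 462*1000/(1000*9.81) + 2.59^2/(2*9.81)
   = 1.1 + 47.095 + 0.3419
   = 48.537 m.
H2 = 6.1 + 291*1000/(1000*9.81) + 3.33^2/(2*9.81)
   = 6.1 + 29.664 + 0.5652
   = 36.329 m.
h_L = H1 - H2 = 48.537 - 36.329 = 12.208 m.

12.208


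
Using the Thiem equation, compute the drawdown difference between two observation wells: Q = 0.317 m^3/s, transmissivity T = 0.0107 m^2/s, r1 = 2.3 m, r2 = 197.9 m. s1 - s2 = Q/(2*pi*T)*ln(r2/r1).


Thiem equation: s1 - s2 = Q/(2*pi*T) * ln(r2/r1).
ln(r2/r1) = ln(197.9/2.3) = 4.4549.
Q/(2*pi*T) = 0.317 / (2*pi*0.0107) = 0.317 / 0.0672 = 4.7152.
s1 - s2 = 4.7152 * 4.4549 = 21.0053 m.

21.0053


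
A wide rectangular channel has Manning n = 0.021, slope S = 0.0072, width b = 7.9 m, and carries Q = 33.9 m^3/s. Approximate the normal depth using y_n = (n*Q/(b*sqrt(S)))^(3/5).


We use the wide-channel approximation y_n = (n*Q/(b*sqrt(S)))^(3/5).
sqrt(S) = sqrt(0.0072) = 0.084853.
Numerator: n*Q = 0.021 * 33.9 = 0.7119.
Denominator: b*sqrt(S) = 7.9 * 0.084853 = 0.670339.
arg = 1.062.
y_n = 1.062^(3/5) = 1.0368 m.

1.0368


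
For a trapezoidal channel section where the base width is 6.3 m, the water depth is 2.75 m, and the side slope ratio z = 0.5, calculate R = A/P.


For a trapezoidal section with side slope z:
A = (b + z*y)*y = (6.3 + 0.5*2.75)*2.75 = 21.106 m^2.
P = b + 2*y*sqrt(1 + z^2) = 6.3 + 2*2.75*sqrt(1 + 0.5^2) = 12.449 m.
R = A/P = 21.106 / 12.449 = 1.6954 m.

1.6954


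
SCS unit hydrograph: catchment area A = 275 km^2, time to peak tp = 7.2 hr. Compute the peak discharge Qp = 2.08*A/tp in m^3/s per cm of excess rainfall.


SCS formula: Qp = 2.08 * A / tp.
Qp = 2.08 * 275 / 7.2
   = 572.0 / 7.2
   = 79.44 m^3/s per cm.

79.44


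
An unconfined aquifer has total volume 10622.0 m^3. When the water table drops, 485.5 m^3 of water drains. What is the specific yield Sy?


Specific yield Sy = Volume drained / Total volume.
Sy = 485.5 / 10622.0
   = 0.0457.

0.0457


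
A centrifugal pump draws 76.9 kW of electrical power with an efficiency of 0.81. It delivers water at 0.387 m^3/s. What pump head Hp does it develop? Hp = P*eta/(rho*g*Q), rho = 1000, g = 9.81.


Pump head formula: Hp = P * eta / (rho * g * Q).
Numerator: P * eta = 76.9 * 1000 * 0.81 = 62289.0 W.
Denominator: rho * g * Q = 1000 * 9.81 * 0.387 = 3796.47.
Hp = 62289.0 / 3796.47 = 16.41 m.

16.41


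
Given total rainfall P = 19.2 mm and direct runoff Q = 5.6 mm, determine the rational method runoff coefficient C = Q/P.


The runoff coefficient C = runoff depth / rainfall depth.
C = 5.6 / 19.2
  = 0.2917.

0.2917


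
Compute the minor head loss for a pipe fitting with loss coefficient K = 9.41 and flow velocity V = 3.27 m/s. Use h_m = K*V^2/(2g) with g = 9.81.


Minor loss formula: h_m = K * V^2/(2g).
V^2 = 3.27^2 = 10.6929.
V^2/(2g) = 10.6929 / 19.62 = 0.545 m.
h_m = 9.41 * 0.545 = 5.1284 m.

5.1284


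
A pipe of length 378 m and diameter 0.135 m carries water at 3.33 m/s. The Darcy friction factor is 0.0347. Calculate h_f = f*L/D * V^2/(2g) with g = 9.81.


Darcy-Weisbach equation: h_f = f * (L/D) * V^2/(2g).
f * L/D = 0.0347 * 378/0.135 = 97.16.
V^2/(2g) = 3.33^2 / (2*9.81) = 11.0889 / 19.62 = 0.5652 m.
h_f = 97.16 * 0.5652 = 54.913 m.

54.913


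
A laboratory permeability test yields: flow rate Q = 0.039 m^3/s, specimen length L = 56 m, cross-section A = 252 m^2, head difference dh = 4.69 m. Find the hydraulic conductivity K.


From K = Q*L / (A*dh):
Numerator: Q*L = 0.039 * 56 = 2.184.
Denominator: A*dh = 252 * 4.69 = 1181.88.
K = 2.184 / 1181.88 = 0.001848 m/s.

0.001848


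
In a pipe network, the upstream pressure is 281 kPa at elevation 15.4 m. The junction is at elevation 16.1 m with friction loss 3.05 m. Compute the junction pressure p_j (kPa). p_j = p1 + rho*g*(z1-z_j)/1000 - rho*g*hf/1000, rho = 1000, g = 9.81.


Junction pressure: p_j = p1 + rho*g*(z1 - z_j)/1000 - rho*g*hf/1000.
Elevation term = 1000*9.81*(15.4 - 16.1)/1000 = -6.867 kPa.
Friction term = 1000*9.81*3.05/1000 = 29.921 kPa.
p_j = 281 + -6.867 - 29.921 = 244.21 kPa.

244.21


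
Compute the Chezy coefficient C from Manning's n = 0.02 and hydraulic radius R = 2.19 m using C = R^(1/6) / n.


The Chezy coefficient relates to Manning's n through C = R^(1/6) / n.
R^(1/6) = 2.19^(1/6) = 1.139569.
C = 1.139569 / 0.02 = 56.98 m^(1/2)/s.

56.98


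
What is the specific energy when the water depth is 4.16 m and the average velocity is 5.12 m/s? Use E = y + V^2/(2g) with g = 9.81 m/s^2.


Specific energy E = y + V^2/(2g).
Velocity head = V^2/(2g) = 5.12^2 / (2*9.81) = 26.2144 / 19.62 = 1.3361 m.
E = 4.16 + 1.3361 = 5.4961 m.

5.4961


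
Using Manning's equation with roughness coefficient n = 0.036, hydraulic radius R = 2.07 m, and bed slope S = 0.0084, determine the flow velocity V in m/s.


Manning's equation gives V = (1/n) * R^(2/3) * S^(1/2).
First, compute R^(2/3) = 2.07^(2/3) = 1.6242.
Next, S^(1/2) = 0.0084^(1/2) = 0.091652.
Then 1/n = 1/0.036 = 27.78.
V = 27.78 * 1.6242 * 0.091652 = 4.1351 m/s.

4.1351


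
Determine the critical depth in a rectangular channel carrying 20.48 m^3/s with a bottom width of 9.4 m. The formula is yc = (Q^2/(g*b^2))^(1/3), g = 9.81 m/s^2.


Using yc = (Q^2 / (g * b^2))^(1/3):
Q^2 = 20.48^2 = 419.43.
g * b^2 = 9.81 * 9.4^2 = 9.81 * 88.36 = 866.81.
Q^2 / (g*b^2) = 419.43 / 866.81 = 0.4839.
yc = 0.4839^(1/3) = 0.7851 m.

0.7851


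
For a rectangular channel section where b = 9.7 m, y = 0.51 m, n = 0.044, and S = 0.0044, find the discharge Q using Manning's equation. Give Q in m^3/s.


For a rectangular channel, the cross-sectional area A = b * y = 9.7 * 0.51 = 4.95 m^2.
The wetted perimeter P = b + 2y = 9.7 + 2*0.51 = 10.72 m.
Hydraulic radius R = A/P = 4.95/10.72 = 0.4615 m.
Velocity V = (1/n)*R^(2/3)*S^(1/2) = (1/0.044)*0.4615^(2/3)*0.0044^(1/2) = 0.9003 m/s.
Discharge Q = A * V = 4.95 * 0.9003 = 4.454 m^3/s.

4.454


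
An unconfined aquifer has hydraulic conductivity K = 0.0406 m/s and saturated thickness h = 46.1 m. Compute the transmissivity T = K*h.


Transmissivity is defined as T = K * h.
T = 0.0406 * 46.1
  = 1.8717 m^2/s.

1.8717


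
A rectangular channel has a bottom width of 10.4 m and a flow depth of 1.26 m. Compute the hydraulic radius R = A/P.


For a rectangular section:
Flow area A = b * y = 10.4 * 1.26 = 13.1 m^2.
Wetted perimeter P = b + 2y = 10.4 + 2*1.26 = 12.92 m.
Hydraulic radius R = A/P = 13.1 / 12.92 = 1.0142 m.

1.0142


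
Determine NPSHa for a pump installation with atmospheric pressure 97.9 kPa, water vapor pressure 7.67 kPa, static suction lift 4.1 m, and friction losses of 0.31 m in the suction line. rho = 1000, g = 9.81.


NPSHa = p_atm/(rho*g) - z_s - hf_s - p_vap/(rho*g).
p_atm/(rho*g) = 97.9*1000 / (1000*9.81) = 9.98 m.
p_vap/(rho*g) = 7.67*1000 / (1000*9.81) = 0.782 m.
NPSHa = 9.98 - 4.1 - 0.31 - 0.782
      = 4.79 m.

4.79


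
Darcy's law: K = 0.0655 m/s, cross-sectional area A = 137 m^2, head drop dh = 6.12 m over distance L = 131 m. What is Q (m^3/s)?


Darcy's law: Q = K * A * i, where i = dh/L.
Hydraulic gradient i = 6.12 / 131 = 0.046718.
Q = 0.0655 * 137 * 0.046718
  = 0.4192 m^3/s.

0.4192


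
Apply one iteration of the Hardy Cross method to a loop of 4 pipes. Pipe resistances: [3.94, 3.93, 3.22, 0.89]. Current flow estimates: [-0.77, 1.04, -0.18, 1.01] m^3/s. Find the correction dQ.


Numerator terms (r*Q*|Q|): 3.94*-0.77*|-0.77| = -2.336; 3.93*1.04*|1.04| = 4.2507; 3.22*-0.18*|-0.18| = -0.1043; 0.89*1.01*|1.01| = 0.9079.
Sum of numerator = 2.7182.
Denominator terms (r*|Q|): 3.94*|-0.77| = 3.0338; 3.93*|1.04| = 4.0872; 3.22*|-0.18| = 0.5796; 0.89*|1.01| = 0.8989.
2 * sum of denominator = 2 * 8.5995 = 17.199.
dQ = -2.7182 / 17.199 = -0.158 m^3/s.

-0.158


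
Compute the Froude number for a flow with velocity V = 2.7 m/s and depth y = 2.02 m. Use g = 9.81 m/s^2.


The Froude number is defined as Fr = V / sqrt(g*y).
g*y = 9.81 * 2.02 = 19.8162.
sqrt(g*y) = sqrt(19.8162) = 4.4515.
Fr = 2.7 / 4.4515 = 0.6065.

0.6065


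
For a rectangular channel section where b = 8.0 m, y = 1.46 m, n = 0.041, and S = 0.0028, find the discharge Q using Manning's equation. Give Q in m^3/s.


For a rectangular channel, the cross-sectional area A = b * y = 8.0 * 1.46 = 11.68 m^2.
The wetted perimeter P = b + 2y = 8.0 + 2*1.46 = 10.92 m.
Hydraulic radius R = A/P = 11.68/10.92 = 1.0696 m.
Velocity V = (1/n)*R^(2/3)*S^(1/2) = (1/0.041)*1.0696^(2/3)*0.0028^(1/2) = 1.3498 m/s.
Discharge Q = A * V = 11.68 * 1.3498 = 15.766 m^3/s.

15.766


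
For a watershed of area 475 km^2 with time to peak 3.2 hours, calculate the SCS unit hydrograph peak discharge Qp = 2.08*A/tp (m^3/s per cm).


SCS formula: Qp = 2.08 * A / tp.
Qp = 2.08 * 475 / 3.2
   = 988.0 / 3.2
   = 308.75 m^3/s per cm.

308.75


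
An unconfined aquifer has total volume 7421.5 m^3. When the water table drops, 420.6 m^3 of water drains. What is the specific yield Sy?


Specific yield Sy = Volume drained / Total volume.
Sy = 420.6 / 7421.5
   = 0.0567.

0.0567


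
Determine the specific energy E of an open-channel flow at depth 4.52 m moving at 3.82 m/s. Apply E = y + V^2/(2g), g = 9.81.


Specific energy E = y + V^2/(2g).
Velocity head = V^2/(2g) = 3.82^2 / (2*9.81) = 14.5924 / 19.62 = 0.7438 m.
E = 4.52 + 0.7438 = 5.2638 m.

5.2638


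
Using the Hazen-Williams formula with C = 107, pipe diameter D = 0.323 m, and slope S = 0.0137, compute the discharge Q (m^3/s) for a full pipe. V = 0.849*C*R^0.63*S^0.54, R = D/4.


For a full circular pipe, R = D/4 = 0.323/4 = 0.0808 m.
V = 0.849 * 107 * 0.0808^0.63 * 0.0137^0.54
  = 0.849 * 107 * 0.20488 * 0.098589
  = 1.8349 m/s.
Pipe area A = pi*D^2/4 = pi*0.323^2/4 = 0.0819 m^2.
Q = A * V = 0.0819 * 1.8349 = 0.1504 m^3/s.

0.1504


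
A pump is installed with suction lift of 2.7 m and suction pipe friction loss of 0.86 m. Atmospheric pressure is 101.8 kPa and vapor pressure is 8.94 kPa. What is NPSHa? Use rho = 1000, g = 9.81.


NPSHa = p_atm/(rho*g) - z_s - hf_s - p_vap/(rho*g).
p_atm/(rho*g) = 101.8*1000 / (1000*9.81) = 10.377 m.
p_vap/(rho*g) = 8.94*1000 / (1000*9.81) = 0.911 m.
NPSHa = 10.377 - 2.7 - 0.86 - 0.911
      = 5.91 m.

5.91


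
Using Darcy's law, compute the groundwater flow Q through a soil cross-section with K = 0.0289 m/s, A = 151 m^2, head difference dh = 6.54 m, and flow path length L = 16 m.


Darcy's law: Q = K * A * i, where i = dh/L.
Hydraulic gradient i = 6.54 / 16 = 0.40875.
Q = 0.0289 * 151 * 0.40875
  = 1.7837 m^3/s.

1.7837


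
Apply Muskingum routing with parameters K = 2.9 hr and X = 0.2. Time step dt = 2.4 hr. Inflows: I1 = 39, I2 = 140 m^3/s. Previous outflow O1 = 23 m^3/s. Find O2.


Muskingum coefficients:
denom = 2*K*(1-X) + dt = 2*2.9*(1-0.2) + 2.4 = 7.04.
C0 = (dt - 2*K*X)/denom = (2.4 - 2*2.9*0.2)/7.04 = 0.1761.
C1 = (dt + 2*K*X)/denom = (2.4 + 2*2.9*0.2)/7.04 = 0.5057.
C2 = (2*K*(1-X) - dt)/denom = 0.3182.
O2 = C0*I2 + C1*I1 + C2*O1
   = 0.1761*140 + 0.5057*39 + 0.3182*23
   = 51.7 m^3/s.

51.7


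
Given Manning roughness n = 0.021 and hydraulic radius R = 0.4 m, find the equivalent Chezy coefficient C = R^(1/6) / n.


The Chezy coefficient relates to Manning's n through C = R^(1/6) / n.
R^(1/6) = 0.4^(1/6) = 0.858374.
C = 0.858374 / 0.021 = 40.87 m^(1/2)/s.

40.87


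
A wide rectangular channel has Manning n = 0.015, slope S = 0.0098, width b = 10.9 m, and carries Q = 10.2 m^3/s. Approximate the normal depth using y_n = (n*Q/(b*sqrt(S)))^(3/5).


We use the wide-channel approximation y_n = (n*Q/(b*sqrt(S)))^(3/5).
sqrt(S) = sqrt(0.0098) = 0.098995.
Numerator: n*Q = 0.015 * 10.2 = 0.153.
Denominator: b*sqrt(S) = 10.9 * 0.098995 = 1.079046.
arg = 0.1418.
y_n = 0.1418^(3/5) = 0.3097 m.

0.3097


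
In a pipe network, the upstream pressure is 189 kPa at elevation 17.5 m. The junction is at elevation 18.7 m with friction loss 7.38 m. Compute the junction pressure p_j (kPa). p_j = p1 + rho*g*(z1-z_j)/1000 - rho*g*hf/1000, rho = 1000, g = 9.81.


Junction pressure: p_j = p1 + rho*g*(z1 - z_j)/1000 - rho*g*hf/1000.
Elevation term = 1000*9.81*(17.5 - 18.7)/1000 = -11.772 kPa.
Friction term = 1000*9.81*7.38/1000 = 72.398 kPa.
p_j = 189 + -11.772 - 72.398 = 104.83 kPa.

104.83


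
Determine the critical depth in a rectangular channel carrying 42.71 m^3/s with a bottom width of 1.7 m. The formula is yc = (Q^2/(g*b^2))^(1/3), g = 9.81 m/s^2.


Using yc = (Q^2 / (g * b^2))^(1/3):
Q^2 = 42.71^2 = 1824.14.
g * b^2 = 9.81 * 1.7^2 = 9.81 * 2.89 = 28.35.
Q^2 / (g*b^2) = 1824.14 / 28.35 = 64.3436.
yc = 64.3436^(1/3) = 4.0071 m.

4.0071


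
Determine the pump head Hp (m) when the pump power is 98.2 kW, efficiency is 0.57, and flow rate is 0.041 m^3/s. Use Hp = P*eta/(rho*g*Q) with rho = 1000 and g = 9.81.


Pump head formula: Hp = P * eta / (rho * g * Q).
Numerator: P * eta = 98.2 * 1000 * 0.57 = 55974.0 W.
Denominator: rho * g * Q = 1000 * 9.81 * 0.041 = 402.21.
Hp = 55974.0 / 402.21 = 139.17 m.

139.17


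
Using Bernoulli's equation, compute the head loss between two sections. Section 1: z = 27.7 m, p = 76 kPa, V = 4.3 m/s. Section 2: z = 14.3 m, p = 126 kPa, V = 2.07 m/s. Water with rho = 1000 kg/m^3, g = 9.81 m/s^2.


Total head at each section: H = z + p/(rho*g) + V^2/(2g).
H1 = 27.7 + 76*1000/(1000*9.81) + 4.3^2/(2*9.81)
   = 27.7 + 7.747 + 0.9424
   = 36.39 m.
H2 = 14.3 + 126*1000/(1000*9.81) + 2.07^2/(2*9.81)
   = 14.3 + 12.844 + 0.2184
   = 27.362 m.
h_L = H1 - H2 = 36.39 - 27.362 = 9.027 m.

9.027


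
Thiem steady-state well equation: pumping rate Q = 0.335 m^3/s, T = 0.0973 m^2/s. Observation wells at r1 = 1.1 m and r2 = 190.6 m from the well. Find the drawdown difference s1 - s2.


Thiem equation: s1 - s2 = Q/(2*pi*T) * ln(r2/r1).
ln(r2/r1) = ln(190.6/1.1) = 5.1549.
Q/(2*pi*T) = 0.335 / (2*pi*0.0973) = 0.335 / 0.6114 = 0.548.
s1 - s2 = 0.548 * 5.1549 = 2.8247 m.

2.8247


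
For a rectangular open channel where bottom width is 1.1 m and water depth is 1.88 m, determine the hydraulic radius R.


For a rectangular section:
Flow area A = b * y = 1.1 * 1.88 = 2.07 m^2.
Wetted perimeter P = b + 2y = 1.1 + 2*1.88 = 4.86 m.
Hydraulic radius R = A/P = 2.07 / 4.86 = 0.4255 m.

0.4255


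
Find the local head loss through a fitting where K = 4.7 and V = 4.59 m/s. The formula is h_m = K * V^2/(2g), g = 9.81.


Minor loss formula: h_m = K * V^2/(2g).
V^2 = 4.59^2 = 21.0681.
V^2/(2g) = 21.0681 / 19.62 = 1.0738 m.
h_m = 4.7 * 1.0738 = 5.0469 m.

5.0469


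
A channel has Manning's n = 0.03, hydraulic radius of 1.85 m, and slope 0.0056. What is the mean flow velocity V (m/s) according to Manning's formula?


Manning's equation gives V = (1/n) * R^(2/3) * S^(1/2).
First, compute R^(2/3) = 1.85^(2/3) = 1.507.
Next, S^(1/2) = 0.0056^(1/2) = 0.074833.
Then 1/n = 1/0.03 = 33.33.
V = 33.33 * 1.507 * 0.074833 = 3.7591 m/s.

3.7591


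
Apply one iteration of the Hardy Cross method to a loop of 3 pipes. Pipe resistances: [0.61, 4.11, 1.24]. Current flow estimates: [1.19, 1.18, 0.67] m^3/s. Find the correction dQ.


Numerator terms (r*Q*|Q|): 0.61*1.19*|1.19| = 0.8638; 4.11*1.18*|1.18| = 5.7228; 1.24*0.67*|0.67| = 0.5566.
Sum of numerator = 7.1432.
Denominator terms (r*|Q|): 0.61*|1.19| = 0.7259; 4.11*|1.18| = 4.8498; 1.24*|0.67| = 0.8308.
2 * sum of denominator = 2 * 6.4065 = 12.813.
dQ = -7.1432 / 12.813 = -0.5575 m^3/s.

-0.5575


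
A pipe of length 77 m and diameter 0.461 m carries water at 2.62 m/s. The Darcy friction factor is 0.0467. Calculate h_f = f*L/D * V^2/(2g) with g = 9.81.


Darcy-Weisbach equation: h_f = f * (L/D) * V^2/(2g).
f * L/D = 0.0467 * 77/0.461 = 7.8002.
V^2/(2g) = 2.62^2 / (2*9.81) = 6.8644 / 19.62 = 0.3499 m.
h_f = 7.8002 * 0.3499 = 2.729 m.

2.729


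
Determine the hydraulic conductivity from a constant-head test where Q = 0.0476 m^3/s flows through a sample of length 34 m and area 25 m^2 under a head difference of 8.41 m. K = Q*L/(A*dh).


From K = Q*L / (A*dh):
Numerator: Q*L = 0.0476 * 34 = 1.6184.
Denominator: A*dh = 25 * 8.41 = 210.25.
K = 1.6184 / 210.25 = 0.007698 m/s.

0.007698


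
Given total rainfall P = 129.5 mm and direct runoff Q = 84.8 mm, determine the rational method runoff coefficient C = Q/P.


The runoff coefficient C = runoff depth / rainfall depth.
C = 84.8 / 129.5
  = 0.6548.

0.6548


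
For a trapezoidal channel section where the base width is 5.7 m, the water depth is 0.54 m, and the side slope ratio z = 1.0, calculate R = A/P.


For a trapezoidal section with side slope z:
A = (b + z*y)*y = (5.7 + 1.0*0.54)*0.54 = 3.37 m^2.
P = b + 2*y*sqrt(1 + z^2) = 5.7 + 2*0.54*sqrt(1 + 1.0^2) = 7.227 m.
R = A/P = 3.37 / 7.227 = 0.4662 m.

0.4662


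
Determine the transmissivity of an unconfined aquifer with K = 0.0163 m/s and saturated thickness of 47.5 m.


Transmissivity is defined as T = K * h.
T = 0.0163 * 47.5
  = 0.7742 m^2/s.

0.7742


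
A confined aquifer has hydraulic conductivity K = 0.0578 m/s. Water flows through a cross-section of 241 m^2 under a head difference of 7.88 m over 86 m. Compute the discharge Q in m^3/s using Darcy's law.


Darcy's law: Q = K * A * i, where i = dh/L.
Hydraulic gradient i = 7.88 / 86 = 0.091628.
Q = 0.0578 * 241 * 0.091628
  = 1.2764 m^3/s.

1.2764


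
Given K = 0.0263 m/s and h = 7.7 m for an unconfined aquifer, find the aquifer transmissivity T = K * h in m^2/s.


Transmissivity is defined as T = K * h.
T = 0.0263 * 7.7
  = 0.2025 m^2/s.

0.2025


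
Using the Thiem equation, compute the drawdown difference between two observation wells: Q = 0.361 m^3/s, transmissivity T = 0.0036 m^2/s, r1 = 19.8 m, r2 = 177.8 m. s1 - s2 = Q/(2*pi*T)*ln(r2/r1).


Thiem equation: s1 - s2 = Q/(2*pi*T) * ln(r2/r1).
ln(r2/r1) = ln(177.8/19.8) = 2.195.
Q/(2*pi*T) = 0.361 / (2*pi*0.0036) = 0.361 / 0.0226 = 15.9597.
s1 - s2 = 15.9597 * 2.195 = 35.0312 m.

35.0312


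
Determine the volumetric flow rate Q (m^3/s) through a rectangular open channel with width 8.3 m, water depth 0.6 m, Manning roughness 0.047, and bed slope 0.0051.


For a rectangular channel, the cross-sectional area A = b * y = 8.3 * 0.6 = 4.98 m^2.
The wetted perimeter P = b + 2y = 8.3 + 2*0.6 = 9.5 m.
Hydraulic radius R = A/P = 4.98/9.5 = 0.5242 m.
Velocity V = (1/n)*R^(2/3)*S^(1/2) = (1/0.047)*0.5242^(2/3)*0.0051^(1/2) = 0.9879 m/s.
Discharge Q = A * V = 4.98 * 0.9879 = 4.919 m^3/s.

4.919


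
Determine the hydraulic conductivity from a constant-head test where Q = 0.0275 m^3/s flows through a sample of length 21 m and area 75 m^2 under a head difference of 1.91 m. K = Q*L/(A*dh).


From K = Q*L / (A*dh):
Numerator: Q*L = 0.0275 * 21 = 0.5775.
Denominator: A*dh = 75 * 1.91 = 143.25.
K = 0.5775 / 143.25 = 0.004031 m/s.

0.004031


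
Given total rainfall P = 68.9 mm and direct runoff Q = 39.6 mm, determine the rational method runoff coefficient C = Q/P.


The runoff coefficient C = runoff depth / rainfall depth.
C = 39.6 / 68.9
  = 0.5747.

0.5747


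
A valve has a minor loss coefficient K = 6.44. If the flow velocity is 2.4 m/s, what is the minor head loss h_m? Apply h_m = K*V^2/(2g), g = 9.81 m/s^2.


Minor loss formula: h_m = K * V^2/(2g).
V^2 = 2.4^2 = 5.76.
V^2/(2g) = 5.76 / 19.62 = 0.2936 m.
h_m = 6.44 * 0.2936 = 1.8906 m.

1.8906


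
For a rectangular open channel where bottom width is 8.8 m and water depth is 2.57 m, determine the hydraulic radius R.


For a rectangular section:
Flow area A = b * y = 8.8 * 2.57 = 22.62 m^2.
Wetted perimeter P = b + 2y = 8.8 + 2*2.57 = 13.94 m.
Hydraulic radius R = A/P = 22.62 / 13.94 = 1.6224 m.

1.6224


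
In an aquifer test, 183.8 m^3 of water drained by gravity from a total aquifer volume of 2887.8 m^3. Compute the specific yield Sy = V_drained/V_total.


Specific yield Sy = Volume drained / Total volume.
Sy = 183.8 / 2887.8
   = 0.0636.

0.0636


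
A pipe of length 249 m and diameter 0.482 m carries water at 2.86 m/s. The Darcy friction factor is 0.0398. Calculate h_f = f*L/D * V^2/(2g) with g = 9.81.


Darcy-Weisbach equation: h_f = f * (L/D) * V^2/(2g).
f * L/D = 0.0398 * 249/0.482 = 20.5606.
V^2/(2g) = 2.86^2 / (2*9.81) = 8.1796 / 19.62 = 0.4169 m.
h_f = 20.5606 * 0.4169 = 8.572 m.

8.572


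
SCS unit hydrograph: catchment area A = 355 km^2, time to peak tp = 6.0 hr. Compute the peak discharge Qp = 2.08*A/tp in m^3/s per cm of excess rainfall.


SCS formula: Qp = 2.08 * A / tp.
Qp = 2.08 * 355 / 6.0
   = 738.4 / 6.0
   = 123.07 m^3/s per cm.

123.07
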